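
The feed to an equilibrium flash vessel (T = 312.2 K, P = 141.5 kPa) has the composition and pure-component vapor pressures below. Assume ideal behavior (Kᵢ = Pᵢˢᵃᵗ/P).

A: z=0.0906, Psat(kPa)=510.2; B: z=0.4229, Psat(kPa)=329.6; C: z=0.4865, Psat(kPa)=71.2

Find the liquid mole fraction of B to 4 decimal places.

Raoult's law: Kᵢ = Pᵢˢᵃᵗ/P = Pᵢˢᵃᵗ/141.5.
  K_A = 510.2/141.5 = 3.605654, K_B = 329.6/141.5 = 2.329329, K_C = 71.2/141.5 = 0.503180
Let β = V/F and solve Σ zᵢ(Kᵢ−1)/(1+β(Kᵢ−1)) = 0.
Check two-phase: ΣzᵢKᵢ = 1.5565 > 1 and Σzᵢ/Kᵢ = 1.1735 > 1, so g(0) = 0.5565 > 0 and g(1) = -0.1735 < 0.
Newton–Raphson from β = 0.5:
  β = 0.5000: g = 0.11864, g' = -0.5983 → β = 0.6983
  β = 0.6983: g = 0.00517, g' = -0.5599 → β = 0.7075
Converged at β = 0.7075.
Compositions from xᵢ = zᵢ/(1+β(Kᵢ−1)), yᵢ = Kᵢxᵢ:
  A: x = 0.0319, y = 0.1149
  B: x = 0.2179, y = 0.5076
  C: x = 0.7502, y = 0.3775

x_B = 0.2179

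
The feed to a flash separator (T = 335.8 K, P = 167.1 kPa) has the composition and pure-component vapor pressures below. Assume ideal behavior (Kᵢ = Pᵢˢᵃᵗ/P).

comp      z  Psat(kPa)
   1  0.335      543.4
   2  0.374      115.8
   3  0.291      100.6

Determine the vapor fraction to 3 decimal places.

Raoult's law: Kᵢ = Pᵢˢᵃᵗ/P = Pᵢˢᵃᵗ/167.1.
  K_1 = 543.4/167.1 = 3.25194, K_2 = 115.8/167.1 = 0.69300, K_3 = 100.6/167.1 = 0.60203
Rachford–Rice: g(ψ) = Σ zᵢ(Kᵢ−1)/(1+ψ(Kᵢ−1)) = 0.
g(0) = ΣzᵢKᵢ − 1 = 0.524 and g(1) = 1 − Σzᵢ/Kᵢ = -0.126, so a root lies in (0, 1).
Iterate (Newton) starting at ψ = 0.6:
  ψ = 0.600: g = 0.0280, g' = -0.440 → ψ = 0.664
  ψ = 0.664: g = 0.0009, g' = -0.414 → ψ = 0.666
Converged at ψ = 0.666.

ψ = 0.666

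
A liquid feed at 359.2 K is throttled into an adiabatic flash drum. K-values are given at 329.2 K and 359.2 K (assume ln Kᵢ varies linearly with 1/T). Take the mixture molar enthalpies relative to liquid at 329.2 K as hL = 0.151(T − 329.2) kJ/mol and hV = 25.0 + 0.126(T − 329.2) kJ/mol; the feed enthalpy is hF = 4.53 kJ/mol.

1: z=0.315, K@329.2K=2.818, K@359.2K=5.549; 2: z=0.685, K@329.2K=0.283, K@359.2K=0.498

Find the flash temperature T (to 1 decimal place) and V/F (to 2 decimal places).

Adiabatic flash: solve Rachford–Rice at each trial T, then check hF = ψ·hV(T) + (1−ψ)·hL(T).
  T = 329.2 K: K = (2.818, 0.283), RR gives ψ = 0.063, H_out = 1.564 kJ/mol
  T = 359.2 K: K = (5.549, 0.498), RR gives ψ = 0.477, H_out = 16.095 kJ/mol
  T = 344.2 K: K = (4.013, 0.380), RR gives ψ = 0.281, H_out = 9.179 kJ/mol
  T = 336.7 K: K = (3.376, 0.329), RR gives ψ = 0.181, H_out = 5.628 kJ/mol
  T = 332.9 K: K = (3.084, 0.305), RR gives ψ = 0.125, H_out = 3.662 kJ/mol
  T = 334.8 K: K = (3.228, 0.317), RR gives ψ = 0.154, H_out = 4.665 kJ/mol
Linear interpolation between T = 332.9 (H_out = 3.662) and T = 334.8 (H_out = 4.665) on hF = 4.53 gives T ≈ 334.5 K, at which ψ = 0.15.

T = 334.5 K, V/F = 0.15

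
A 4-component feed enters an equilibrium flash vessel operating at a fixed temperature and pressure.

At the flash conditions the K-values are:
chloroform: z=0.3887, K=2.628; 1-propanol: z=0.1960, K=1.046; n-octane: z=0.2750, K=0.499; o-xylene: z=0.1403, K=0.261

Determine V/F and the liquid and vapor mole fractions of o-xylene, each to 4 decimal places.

Material balance + equilibrium reduce to Σ zᵢ(Kᵢ−1)/(1+V/F(Kᵢ−1)) = 0.
Feasibility: ΣzᵢKᵢ = 1.4004, Σzᵢ/Kᵢ = 1.4239 — both > 1, two phases present.
Iterate (Newton) starting at V/F = 0.3:
  V/F = 0.3000: g = 0.13869, g' = -0.6875 → V/F = 0.5017
  V/F = 0.5017: g = 0.00831, g' = -0.6292 → V/F = 0.5149
Converged at V/F = 0.5149.
Compositions from xᵢ = zᵢ/(1+V/F(Kᵢ−1)), yᵢ = Kᵢxᵢ:
  chloroform: x = 0.2114, y = 0.5557
  1-propanol: x = 0.1915, y = 0.2003
  n-octane: x = 0.3706, y = 0.1849
  o-xylene: x = 0.2265, y = 0.0591

V/F = 0.5149, x_o-xylene = 0.2265, y_o-xylene = 0.0591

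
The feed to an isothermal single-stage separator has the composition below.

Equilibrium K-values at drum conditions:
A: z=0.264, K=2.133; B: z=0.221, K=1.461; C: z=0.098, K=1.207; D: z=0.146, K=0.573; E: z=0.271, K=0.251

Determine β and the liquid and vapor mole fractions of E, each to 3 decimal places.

Newton iteration, β⁰ = 0.5:
  β = 0.500: g = -0.1116, g' = -0.604 → β = 0.315
  β = 0.315: g = -0.0093, g' = -0.520 → β = 0.297
Converged at β = 0.297.
Compositions from xᵢ = zᵢ/(1+β(Kᵢ−1)), yᵢ = Kᵢxᵢ:
  A: x = 0.198, y = 0.421
  B: x = 0.194, y = 0.284
  C: x = 0.092, y = 0.111
  D: x = 0.167, y = 0.096
  E: x = 0.349, y = 0.087

β = 0.297, x_E = 0.349, y_E = 0.087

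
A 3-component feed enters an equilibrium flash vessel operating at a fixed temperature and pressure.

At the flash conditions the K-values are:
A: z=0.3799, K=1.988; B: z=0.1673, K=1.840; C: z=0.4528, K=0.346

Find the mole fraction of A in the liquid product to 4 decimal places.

x_A = 0.2811

Let β = V/F and solve Σ zᵢ(Kᵢ−1)/(1+β(Kᵢ−1)) = 0.
Check two-phase: ΣzᵢKᵢ = 1.2197 > 1 and Σzᵢ/Kᵢ = 1.5907 > 1, so g(0) = 0.2197 > 0 and g(1) = -0.5907 < 0.
Newton–Raphson from β = 0.52:
  β = 0.5200: g = -0.10298, g' = -0.6637 → β = 0.3649
  β = 0.3649: g = -0.00548, g' = -0.6036 → β = 0.3558
Converged at β = 0.3558.
Compositions from xᵢ = zᵢ/(1+β(Kᵢ−1)), yᵢ = Kᵢxᵢ:
  A: x = 0.2811, y = 0.5588
  B: x = 0.1288, y = 0.2370
  C: x = 0.5901, y = 0.2042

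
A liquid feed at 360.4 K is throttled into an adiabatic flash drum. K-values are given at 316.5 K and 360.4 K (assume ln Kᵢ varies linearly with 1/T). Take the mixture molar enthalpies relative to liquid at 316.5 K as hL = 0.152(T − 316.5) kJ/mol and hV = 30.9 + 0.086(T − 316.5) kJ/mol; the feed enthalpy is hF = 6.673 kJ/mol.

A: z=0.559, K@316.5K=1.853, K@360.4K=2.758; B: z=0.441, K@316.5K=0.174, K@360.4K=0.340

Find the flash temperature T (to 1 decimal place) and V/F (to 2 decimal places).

T = 319.6 K, V/F = 0.20

Adiabatic flash: solve Rachford–Rice at each trial T, then check hF = ψ·hV(T) + (1−ψ)·hL(T).
  T = 316.5 K: K = (1.853, 0.174), RR gives ψ = 0.160, H_out = 4.936 kJ/mol
  T = 360.4 K: K = (2.758, 0.340), RR gives ψ = 0.596, H_out = 23.366 kJ/mol
  T = 338.4 K: K = (2.289, 0.248), RR gives ψ = 0.402, H_out = 15.158 kJ/mol
  T = 327.4 K: K = (2.066, 0.209), RR gives ψ = 0.293, H_out = 10.496 kJ/mol
  T = 321.9 K: K = (1.957, 0.191), RR gives ψ = 0.230, H_out = 7.851 kJ/mol
  T = 319.2 K: K = (1.905, 0.182), RR gives ψ = 0.196, H_out = 6.440 kJ/mol
  T = 320.5 K: K = (1.930, 0.186), RR gives ψ = 0.213, H_out = 7.130 kJ/mol
Linear interpolation between T = 319.2 (H_out = 6.440) and T = 320.5 (H_out = 7.130) on hF = 6.673 gives T ≈ 319.6 K, at which ψ = 0.20.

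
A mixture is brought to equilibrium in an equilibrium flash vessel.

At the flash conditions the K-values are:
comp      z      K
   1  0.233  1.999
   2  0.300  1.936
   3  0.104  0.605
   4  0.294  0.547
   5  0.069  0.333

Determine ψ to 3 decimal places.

Let ψ = V/F and solve Σ zᵢ(Kᵢ−1)/(1+ψ(Kᵢ−1)) = 0.
g(0) = ΣzᵢKᵢ − 1 = 0.293 and g(1) = 1 − Σzᵢ/Kᵢ = -0.188, so a root lies in (0, 1).
Iterate (Newton) starting at ψ = 0.5:
  ψ = 0.500: g = 0.0541, g' = -0.421 → ψ = 0.629
  ψ = 0.629: g = -0.0003, g' = -0.430 → ψ = 0.628
Converged at ψ = 0.628.

ψ = 0.628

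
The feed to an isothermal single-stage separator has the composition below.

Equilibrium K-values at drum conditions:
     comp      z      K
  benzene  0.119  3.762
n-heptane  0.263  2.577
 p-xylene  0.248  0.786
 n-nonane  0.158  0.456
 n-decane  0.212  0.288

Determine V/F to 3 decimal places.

Material balance + equilibrium reduce to Σ zᵢ(Kᵢ−1)/(1+V/F(Kᵢ−1)) = 0.
Feasibility: ΣzᵢKᵢ = 1.453, Σzᵢ/Kᵢ = 1.532 — both > 1, two phases present.
Newton–Raphson from V/F = 0.5:
  V/F = 0.500: g = -0.0419, g' = -0.726 → V/F = 0.442
Converged at V/F = 0.442.

V/F = 0.442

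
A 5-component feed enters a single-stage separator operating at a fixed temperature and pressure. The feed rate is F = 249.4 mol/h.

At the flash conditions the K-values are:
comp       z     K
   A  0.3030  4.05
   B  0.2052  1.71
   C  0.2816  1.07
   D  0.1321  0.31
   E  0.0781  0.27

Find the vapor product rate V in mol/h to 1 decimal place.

Iterate (Newton) starting at V/F = 0.5:
  V/F = 0.5000: g = 0.26362, g' = -0.7495 → V/F = 0.8517
  V/F = 0.8517: g = -0.00553, g' = -0.9200 → V/F = 0.8457
Converged at V/F = 0.8457.
Then V = V/F·F = 0.8457·249.4 = 210.9 mol/h and L = F − V = 38.5 mol/h.

V = 210.9 mol/h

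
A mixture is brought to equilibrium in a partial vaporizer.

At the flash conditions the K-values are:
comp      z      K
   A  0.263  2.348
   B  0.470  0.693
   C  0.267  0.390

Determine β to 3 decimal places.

β = 0.082

Material balance + equilibrium reduce to Σ zᵢ(Kᵢ−1)/(1+β(Kᵢ−1)) = 0.
g(0) = ΣzᵢKᵢ − 1 = 0.047 and g(1) = 1 − Σzᵢ/Kᵢ = -0.475, so a root lies in (0, 1).
Iterate (Newton) starting at β = 0.5:
  β = 0.500: g = -0.1930, g' = -0.438 → β = 0.059
  β = 0.059: g = 0.0123, g' = -0.563 → β = 0.081
  β = 0.081: g = 0.0002, g' = -0.545 → β = 0.082
Converged at β = 0.082.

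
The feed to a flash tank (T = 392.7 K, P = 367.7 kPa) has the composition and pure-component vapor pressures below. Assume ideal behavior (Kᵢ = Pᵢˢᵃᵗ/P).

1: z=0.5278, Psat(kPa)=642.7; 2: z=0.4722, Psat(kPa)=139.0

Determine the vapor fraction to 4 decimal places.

ψ = 0.2172

Raoult's law: Kᵢ = Pᵢˢᵃᵗ/P = Pᵢˢᵃᵗ/367.7.
  K_1 = 642.7/367.7 = 1.747892, K_2 = 139.0/367.7 = 0.378026
Let ψ = V/F and solve Σ zᵢ(Kᵢ−1)/(1+ψ(Kᵢ−1)) = 0.
Feasibility: ΣzᵢKᵢ = 1.1010, Σzᵢ/Kᵢ = 1.5511 — both > 1, two phases present.
Newton–Raphson from ψ = 0.5:
  ψ = 0.5000: g = -0.13895, g' = -0.5412 → ψ = 0.2432
  ψ = 0.2432: g = -0.01207, g' = -0.4649 → ψ = 0.2173
  ψ = 0.2173: g = -0.00003, g' = -0.4627 → ψ = 0.2172
Converged at ψ = 0.2172.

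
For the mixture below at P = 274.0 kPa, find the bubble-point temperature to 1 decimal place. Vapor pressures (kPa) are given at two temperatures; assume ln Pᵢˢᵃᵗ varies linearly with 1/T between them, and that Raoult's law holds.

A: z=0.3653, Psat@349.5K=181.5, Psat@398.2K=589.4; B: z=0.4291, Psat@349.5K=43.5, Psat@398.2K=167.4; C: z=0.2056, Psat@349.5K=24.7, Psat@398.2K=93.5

Bubble-point temperature: ΣzᵢPᵢˢᵃᵗ(T) = P. Interpolate ln Pᵢˢᵃᵗ = aᵢ + bᵢ/T.
  T = 349.5 K: ΣzᵢPᵢˢᵃᵗ = 90.05 kPa
  T = 398.2 K: ΣzᵢPᵢˢᵃᵗ = 306.36 kPa
  T = 373.9 K: ΣzᵢPᵢˢᵃᵗ = 172.95 kPa
  T = 386.0 K: ΣzᵢPᵢˢᵃᵗ = 231.95 kPa
  T = 392.1 K: ΣzᵢPᵢˢᵃᵗ = 267.14 kPa
  T = 395.1 K: ΣzᵢPᵢˢᵃᵗ = 285.91 kPa
  T = 393.6 K: ΣzᵢPᵢˢᵃᵗ = 276.40 kPa
Interpolating between 392.1 K and 393.6 K gives T ≈ 393.2 K.

T = 393.2 K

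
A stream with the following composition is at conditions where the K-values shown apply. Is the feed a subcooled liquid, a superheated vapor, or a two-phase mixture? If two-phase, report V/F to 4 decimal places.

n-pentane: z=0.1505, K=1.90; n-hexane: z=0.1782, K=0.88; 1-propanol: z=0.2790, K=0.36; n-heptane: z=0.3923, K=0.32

subcooled liquid

ΣzᵢKᵢ = 0.6687; Σzᵢ/Kᵢ = 2.2826.
Since ΣzᵢKᵢ < 1 the mixture is below its bubble point — single liquid phase.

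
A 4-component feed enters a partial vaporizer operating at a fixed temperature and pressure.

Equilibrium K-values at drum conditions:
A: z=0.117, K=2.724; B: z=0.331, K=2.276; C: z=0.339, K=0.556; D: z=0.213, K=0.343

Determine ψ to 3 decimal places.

Rachford–Rice: g(ψ) = Σ zᵢ(Kᵢ−1)/(1+ψ(Kᵢ−1)) = 0.
Feasibility: ΣzᵢKᵢ = 1.334, Σzᵢ/Kᵢ = 1.419 — both > 1, two phases present.
Newton iteration, ψ⁰ = 0.46:
  ψ = 0.460: g = -0.0111, g' = -0.617 → ψ = 0.442
Converged at ψ = 0.442.

ψ = 0.442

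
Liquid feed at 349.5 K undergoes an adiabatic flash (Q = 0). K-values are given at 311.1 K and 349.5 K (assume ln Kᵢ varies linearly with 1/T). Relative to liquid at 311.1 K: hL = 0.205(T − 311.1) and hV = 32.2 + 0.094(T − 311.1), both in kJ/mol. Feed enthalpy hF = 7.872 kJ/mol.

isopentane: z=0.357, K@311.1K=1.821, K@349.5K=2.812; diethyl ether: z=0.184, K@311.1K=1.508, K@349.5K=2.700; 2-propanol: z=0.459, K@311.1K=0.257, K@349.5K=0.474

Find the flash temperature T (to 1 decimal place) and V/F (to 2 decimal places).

T = 316.7 K, V/F = 0.21

Adiabatic flash: solve Rachford–Rice at each trial T, then check hF = ψ·hV(T) + (1−ψ)·hL(T).
  T = 311.1 K: K = (1.821, 1.508, 0.257), RR gives ψ = 0.084, H_out = 2.710 kJ/mol
  T = 349.5 K: K = (2.812, 2.700, 0.474), RR gives ψ = 0.770, H_out = 29.374 kJ/mol
  T = 330.3 K: K = (2.292, 2.052, 0.355), RR gives ψ = 0.459, H_out = 17.727 kJ/mol
  T = 320.7 K: K = (2.050, 1.767, 0.304), RR gives ψ = 0.294, H_out = 11.107 kJ/mol
  T = 315.9 K: K = (1.934, 1.634, 0.280), RR gives ψ = 0.197, H_out = 7.225 kJ/mol
  T = 318.3 K: K = (1.991, 1.700, 0.292), RR gives ψ = 0.247, H_out = 9.231 kJ/mol
Linear interpolation between T = 315.9 (H_out = 7.225) and T = 318.3 (H_out = 9.231) on hF = 7.872 gives T ≈ 316.7 K, at which ψ = 0.21.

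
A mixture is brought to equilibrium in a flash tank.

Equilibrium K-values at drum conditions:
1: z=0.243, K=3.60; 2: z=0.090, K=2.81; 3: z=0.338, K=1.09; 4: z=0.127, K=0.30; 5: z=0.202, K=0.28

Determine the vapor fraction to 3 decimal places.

Material balance + equilibrium reduce to Σ zᵢ(Kᵢ−1)/(1+ψ(Kᵢ−1)) = 0.
g(0) = ΣzᵢKᵢ − 1 = 0.591 and g(1) = 1 − Σzᵢ/Kᵢ = -0.554, so a root lies in (0, 1).
Newton iteration, ψ⁰ = 0.62:
  ψ = 0.620: g = -0.0723, g' = -0.845 → ψ = 0.534
  ψ = 0.534: g = -0.0022, g' = -0.802 → ψ = 0.532
Converged at ψ = 0.532.

ψ = 0.532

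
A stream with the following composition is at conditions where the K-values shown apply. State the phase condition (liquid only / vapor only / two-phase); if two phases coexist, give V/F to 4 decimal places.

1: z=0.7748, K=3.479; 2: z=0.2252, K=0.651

vapor only

ΣzᵢKᵢ = 2.8421; Σzᵢ/Kᵢ = 0.5686.
Since Σzᵢ/Kᵢ < 1 the mixture is above its dew point — single vapor phase.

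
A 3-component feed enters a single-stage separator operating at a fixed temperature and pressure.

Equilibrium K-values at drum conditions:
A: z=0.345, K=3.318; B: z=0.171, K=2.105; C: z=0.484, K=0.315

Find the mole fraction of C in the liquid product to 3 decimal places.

x_C = 0.727

Let β = V/F and solve Σ zᵢ(Kᵢ−1)/(1+β(Kᵢ−1)) = 0.
g(0) = ΣzᵢKᵢ − 1 = 0.657 and g(1) = 1 − Σzᵢ/Kᵢ = -0.722, so a root lies in (0, 1).
Newton iteration, β⁰ = 0.5:
  β = 0.500: g = -0.0121, g' = -1.010 → β = 0.488
Converged at β = 0.488.
Compositions from xᵢ = zᵢ/(1+β(Kᵢ−1)), yᵢ = Kᵢxᵢ:
  A: x = 0.162, y = 0.537
  B: x = 0.111, y = 0.234
  C: x = 0.727, y = 0.229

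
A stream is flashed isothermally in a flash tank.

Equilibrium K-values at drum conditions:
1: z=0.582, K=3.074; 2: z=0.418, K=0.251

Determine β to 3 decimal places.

β = 0.575

Material balance + equilibrium reduce to Σ zᵢ(Kᵢ−1)/(1+β(Kᵢ−1)) = 0.
Check two-phase: ΣzᵢKᵢ = 1.894 > 1 and Σzᵢ/Kᵢ = 1.855 > 1, so g(0) = 0.894 > 0 and g(1) = -0.855 < 0.
Iterate (Newton) starting at β = 0.5:
  β = 0.500: g = 0.0920, g' = -1.203 → β = 0.577
  β = 0.577: g = -0.0013, g' = -1.246 → β = 0.575
Converged at β = 0.575.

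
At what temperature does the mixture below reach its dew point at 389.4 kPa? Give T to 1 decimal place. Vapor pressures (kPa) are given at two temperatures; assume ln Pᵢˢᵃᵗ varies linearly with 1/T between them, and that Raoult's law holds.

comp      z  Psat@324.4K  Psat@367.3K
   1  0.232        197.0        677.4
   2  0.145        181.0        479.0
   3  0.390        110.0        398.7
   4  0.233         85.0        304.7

T = 364.5 K

Dew-point temperature: Σzᵢ·P/Pᵢˢᵃᵗ(T) = 1. Interpolate ln Pᵢˢᵃᵗ = aᵢ + bᵢ/T.
  T = 324.4 K: ΣzᵢP/Pᵢˢᵃᵗ = 3.2185
  T = 367.3 K: ΣzᵢP/Pᵢˢᵃᵗ = 0.9299
  T = 345.9 K: ΣzᵢP/Pᵢˢᵃᵗ = 1.6603
  T = 356.6 K: ΣzᵢP/Pᵢˢᵃᵗ = 1.2315
  T = 362.0 K: ΣzᵢP/Pᵢˢᵃᵗ = 1.0664
  T = 364.6 K: ΣzᵢP/Pᵢˢᵃᵗ = 0.9966
Interpolating between 362.0 K and 364.6 K gives T ≈ 364.5 K.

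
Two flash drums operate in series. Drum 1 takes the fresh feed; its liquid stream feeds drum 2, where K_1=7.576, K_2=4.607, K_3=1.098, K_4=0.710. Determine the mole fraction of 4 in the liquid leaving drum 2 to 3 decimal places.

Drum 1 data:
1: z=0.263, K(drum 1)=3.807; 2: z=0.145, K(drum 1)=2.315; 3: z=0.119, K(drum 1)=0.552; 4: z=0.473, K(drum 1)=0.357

Drum 1:
Material balance + equilibrium reduce to Σ zᵢ(Kᵢ−1)/(1+ψ₁(Kᵢ−1)) = 0.
Check two-phase: ΣzᵢKᵢ = 1.571 > 1 and Σzᵢ/Kᵢ = 1.672 > 1, so g(0) = 0.571 > 0 and g(1) = -0.672 < 0.
Newton–Raphson from ψ₁ = 0.6:
  ψ₁ = 0.600: g = -0.1865, g' = -0.929 → ψ₁ = 0.399
  ψ₁ = 0.399: g = -0.0010, g' = -0.958 → ψ₁ = 0.398
Converged at ψ₁ = 0.398.
Drum-1 compositions:
  1: x = 0.124, y = 0.473
  2: x = 0.095, y = 0.220
  3: x = 0.145, y = 0.080
  4: x = 0.636, y = 0.227
Drum-2 feed = drum-1 liquid: z₂ = (0.1242, 0.0952, 0.1448, 0.6358).
Drum 2:
Let ψ₂ = V/F and solve Σ zᵢ(Kᵢ−1)/(1+ψ₂(Kᵢ−1)) = 0.
g(0) = ΣzᵢKᵢ − 1 = 0.990 and g(1) = 1 − Σzᵢ/Kᵢ = -0.064, so a root lies in (0, 1).
Newton–Raphson from ψ₂ = 0.5:
  ψ₂ = 0.500: g = 0.1108, g' = -0.524 → ψ₂ = 0.711
  ψ₂ = 0.711: g = 0.0210, g' = -0.350 → ψ₂ = 0.771
  ψ₂ = 0.771: g = 0.0009, g' = -0.322 → ψ₂ = 0.774
Converged at ψ₂ = 0.774.
  1: x = 0.020, y = 0.154
  2: x = 0.025, y = 0.116
  3: x = 0.135, y = 0.148
  4: x = 0.820, y = 0.582

x_4 (drum 2) = 0.820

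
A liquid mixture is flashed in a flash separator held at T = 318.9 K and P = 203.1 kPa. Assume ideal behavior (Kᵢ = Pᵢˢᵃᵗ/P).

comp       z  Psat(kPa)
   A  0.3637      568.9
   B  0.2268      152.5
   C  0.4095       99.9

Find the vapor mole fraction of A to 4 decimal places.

y_A = 0.5349

Raoult's law: Kᵢ = Pᵢˢᵃᵗ/P = Pᵢˢᵃᵗ/203.1.
  K_A = 568.9/203.1 = 2.801083, K_B = 152.5/203.1 = 0.750862, K_C = 99.9/203.1 = 0.491876
Material balance + equilibrium reduce to Σ zᵢ(Kᵢ−1)/(1+β(Kᵢ−1)) = 0.
Check two-phase: ΣzᵢKᵢ = 1.3905 > 1 and Σzᵢ/Kᵢ = 1.2644 > 1, so g(0) = 0.3905 > 0 and g(1) = -0.2644 < 0.
Newton iteration, β⁰ = 0.5:
  β = 0.5000: g = 0.00118, g' = -0.5350 → β = 0.5022
Converged at β = 0.5022.
Compositions from xᵢ = zᵢ/(1+β(Kᵢ−1)), yᵢ = Kᵢxᵢ:
  A: x = 0.1910, y = 0.5349
  B: x = 0.2592, y = 0.1946
  C: x = 0.5498, y = 0.2704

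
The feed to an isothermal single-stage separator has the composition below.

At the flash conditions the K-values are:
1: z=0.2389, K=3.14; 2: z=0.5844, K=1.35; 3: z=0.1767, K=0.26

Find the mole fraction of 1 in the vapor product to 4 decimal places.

y_1 = 0.2693

Rachford–Rice: g(β) = Σ zᵢ(Kᵢ−1)/(1+β(Kᵢ−1)) = 0.
g(0) = ΣzᵢKᵢ − 1 = 0.5850 and g(1) = 1 − Σzᵢ/Kᵢ = -0.1886, so a root lies in (0, 1).
Iterate (Newton) starting at β = 0.64:
  β = 0.6400: g = 0.13446, g' = -0.5918 → β = 0.8672
  β = 0.8672: g = -0.02903, g' = -0.9301 → β = 0.8360
  β = 0.8360: g = -0.00131, g' = -0.8488 → β = 0.8344
Converged at β = 0.8344.
Compositions from xᵢ = zᵢ/(1+β(Kᵢ−1)), yᵢ = Kᵢxᵢ:
  1: x = 0.0858, y = 0.2693
  2: x = 0.4523, y = 0.6106
  3: x = 0.4619, y = 0.1201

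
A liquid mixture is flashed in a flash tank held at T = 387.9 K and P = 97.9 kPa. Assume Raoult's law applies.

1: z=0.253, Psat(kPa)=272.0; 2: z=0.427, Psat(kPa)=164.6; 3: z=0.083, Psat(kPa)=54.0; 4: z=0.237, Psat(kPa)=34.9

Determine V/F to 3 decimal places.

V/F = 0.802

Raoult's law: Kᵢ = Pᵢˢᵃᵗ/P = Pᵢˢᵃᵗ/97.9.
  K_1 = 272.0/97.9 = 2.77835, K_2 = 164.6/97.9 = 1.68131, K_3 = 54.0/97.9 = 0.55158, K_4 = 34.9/97.9 = 0.35649
Iterate (Newton) starting at V/F = 0.5:
  V/F = 0.500: g = 0.1823, g' = -0.576 → V/F = 0.817
  V/F = 0.817: g = -0.0099, g' = -0.692 → V/F = 0.803
  V/F = 0.803: g = -0.0001, g' = -0.679 → V/F = 0.802
Converged at V/F = 0.802.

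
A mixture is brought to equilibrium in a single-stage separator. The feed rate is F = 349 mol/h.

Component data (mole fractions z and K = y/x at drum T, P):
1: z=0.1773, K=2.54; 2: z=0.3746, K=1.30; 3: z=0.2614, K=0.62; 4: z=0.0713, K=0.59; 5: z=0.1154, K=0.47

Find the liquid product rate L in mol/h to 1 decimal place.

L = 163.4 mol/h

Let ψ = V/F and solve Σ zᵢ(Kᵢ−1)/(1+ψ(Kᵢ−1)) = 0.
Check two-phase: ΣzᵢKᵢ = 1.1957 > 1 and Σzᵢ/Kᵢ = 1.1459 > 1, so g(0) = 0.1957 > 0 and g(1) = -0.1459 < 0.
Newton–Raphson from ψ = 0.42:
  ψ = 0.4200: g = 0.03342, g' = -0.3062 → ψ = 0.5291
  ψ = 0.5291: g = 0.00077, g' = -0.2941 → ψ = 0.5318
Converged at ψ = 0.5318.
Then V = ψ·F = 0.5318·349 = 185.6 mol/h and L = F − V = 163.4 mol/h.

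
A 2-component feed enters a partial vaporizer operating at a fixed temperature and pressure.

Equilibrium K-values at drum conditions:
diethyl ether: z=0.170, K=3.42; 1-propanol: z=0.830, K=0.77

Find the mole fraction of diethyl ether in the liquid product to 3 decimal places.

Rachford–Rice: g(β) = Σ zᵢ(Kᵢ−1)/(1+β(Kᵢ−1)) = 0.
Feasibility: ΣzᵢKᵢ = 1.220, Σzᵢ/Kᵢ = 1.128 — both > 1, two phases present.
Binary case is linear: z₁(K₁−1)(1+β(K₂−1)) + z₂(K₂−1)(1+β(K₁−1)) = 0
⇒ β = [z₁(K₁−1)+z₂(K₂−1)] / [−(K₁−1)(K₂−1)] = 0.2205/0.5566 = 0.396
Compositions from xᵢ = zᵢ/(1+β(Kᵢ−1)), yᵢ = Kᵢxᵢ:
  diethyl ether: x = 0.087, y = 0.297
  1-propanol: x = 0.913, y = 0.703

x_diethyl ether = 0.087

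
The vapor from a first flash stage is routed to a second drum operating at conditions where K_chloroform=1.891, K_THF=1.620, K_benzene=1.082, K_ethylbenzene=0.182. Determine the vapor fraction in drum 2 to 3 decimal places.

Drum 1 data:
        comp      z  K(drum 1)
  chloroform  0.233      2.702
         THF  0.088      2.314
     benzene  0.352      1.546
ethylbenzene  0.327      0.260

V/F (drum 2) = 0.667

Drum 1:
Rachford–Rice: g(ψ₁) = Σ zᵢ(Kᵢ−1)/(1+ψ₁(Kᵢ−1)) = 0.
Check two-phase: ΣzᵢKᵢ = 1.462 > 1 and Σzᵢ/Kᵢ = 1.610 > 1, so g(0) = 0.462 > 0 and g(1) = -0.610 < 0.
Newton–Raphson from ψ₁ = 0.5:
  ψ₁ = 0.500: g = 0.0509, g' = -0.768 → ψ₁ = 0.566
  ψ₁ = 0.566: g = -0.0015, g' = -0.817 → ψ₁ = 0.564
Converged at ψ₁ = 0.564.
Drum-1 compositions:
  chloroform: x = 0.119, y = 0.321
  THF: x = 0.051, y = 0.117
  benzene: x = 0.269, y = 0.416
  ethylbenzene: x = 0.562, y = 0.146
Drum-2 feed = drum-1 vapor: z₂ = (0.3211, 0.1169, 0.4160, 0.1460).
Drum 2:
Newton iteration, ψ₂⁰ = 0.47:
  ψ₂ = 0.470: g = 0.0966, g' = -0.414 → ψ₂ = 0.703
  ψ₂ = 0.703: g = -0.0226, g' = -0.662 → ψ₂ = 0.669
  ψ₂ = 0.669: g = -0.0011, g' = -0.602 → ψ₂ = 0.667
Converged at ψ₂ = 0.667.
  chloroform: x = 0.201, y = 0.381
  THF: x = 0.083, y = 0.134
  benzene: x = 0.394, y = 0.427
  ethylbenzene: x = 0.322, y = 0.059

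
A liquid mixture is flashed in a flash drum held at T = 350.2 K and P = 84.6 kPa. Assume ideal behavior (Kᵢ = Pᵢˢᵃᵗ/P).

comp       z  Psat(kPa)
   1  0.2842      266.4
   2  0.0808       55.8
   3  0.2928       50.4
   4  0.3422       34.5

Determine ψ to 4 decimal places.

Raoult's law: Kᵢ = Pᵢˢᵃᵗ/P = Pᵢˢᵃᵗ/84.6.
  K_1 = 266.4/84.6 = 3.148936, K_2 = 55.8/84.6 = 0.659574, K_3 = 50.4/84.6 = 0.595745, K_4 = 34.5/84.6 = 0.407801
Newton iteration, ψ⁰ = 0.5:
  ψ = 0.5000: g = -0.17499, g' = -0.6359 → ψ = 0.2248
  ψ = 0.2248: g = 0.01802, g' = -0.8252 → ψ = 0.2467
  ψ = 0.2467: g = 0.00033, g' = -0.7954 → ψ = 0.2471
Converged at ψ = 0.2471.

ψ = 0.2471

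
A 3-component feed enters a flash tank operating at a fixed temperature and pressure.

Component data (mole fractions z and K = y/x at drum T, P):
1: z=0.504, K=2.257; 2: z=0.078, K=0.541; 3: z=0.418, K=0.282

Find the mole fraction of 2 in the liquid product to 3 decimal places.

Newton–Raphson from β = 0.5:
  β = 0.500: g = -0.1257, g' = -0.852 → β = 0.353
  β = 0.353: g = -0.0056, g' = -0.792 → β = 0.346
Converged at β = 0.346.
Compositions from xᵢ = zᵢ/(1+β(Kᵢ−1)), yᵢ = Kᵢxᵢ:
  1: x = 0.351, y = 0.793
  2: x = 0.093, y = 0.050
  3: x = 0.556, y = 0.157

x_2 = 0.093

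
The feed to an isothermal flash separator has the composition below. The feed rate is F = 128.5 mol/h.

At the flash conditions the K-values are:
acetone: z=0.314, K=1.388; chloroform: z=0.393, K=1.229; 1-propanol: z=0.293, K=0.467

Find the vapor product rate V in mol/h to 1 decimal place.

Material balance + equilibrium reduce to Σ zᵢ(Kᵢ−1)/(1+β(Kᵢ−1)) = 0.
g(0) = ΣzᵢKᵢ − 1 = 0.056 and g(1) = 1 − Σzᵢ/Kᵢ = -0.173, so a root lies in (0, 1).
Newton iteration, β⁰ = 0.67:
  β = 0.670: g = -0.0682, g' = -0.247 → β = 0.394
  β = 0.394: g = -0.0094, g' = -0.186 → β = 0.343
  β = 0.343: g = -0.0002, g' = -0.179 → β = 0.342
Converged at β = 0.342.
Then V = β·F = 0.3422·128.5 = 44.0 mol/h and L = F − V = 84.5 mol/h.

V = 44.0 mol/h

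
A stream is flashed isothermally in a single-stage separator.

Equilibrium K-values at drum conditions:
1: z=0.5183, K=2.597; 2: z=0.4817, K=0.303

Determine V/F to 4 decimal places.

Material balance + equilibrium reduce to Σ zᵢ(Kᵢ−1)/(1+V/F(Kᵢ−1)) = 0.
Feasibility: ΣzᵢKᵢ = 1.4920, Σzᵢ/Kᵢ = 1.7893 — both > 1, two phases present.
Newton iteration, V/F⁰ = 0.47:
  V/F = 0.4700: g = -0.02649, g' = -0.9489 → V/F = 0.4421
  V/F = 0.4421: g = -0.00009, g' = -0.9431 → V/F = 0.4420
Converged at V/F = 0.4420.

V/F = 0.4420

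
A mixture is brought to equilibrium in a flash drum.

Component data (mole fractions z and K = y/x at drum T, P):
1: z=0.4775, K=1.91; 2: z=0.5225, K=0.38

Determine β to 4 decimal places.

β = 0.1960

Binary case is linear: z₁(K₁−1)(1+β(K₂−1)) + z₂(K₂−1)(1+β(K₁−1)) = 0
⇒ β = [z₁(K₁−1)+z₂(K₂−1)] / [−(K₁−1)(K₂−1)] = 0.11057/0.56420 = 0.1960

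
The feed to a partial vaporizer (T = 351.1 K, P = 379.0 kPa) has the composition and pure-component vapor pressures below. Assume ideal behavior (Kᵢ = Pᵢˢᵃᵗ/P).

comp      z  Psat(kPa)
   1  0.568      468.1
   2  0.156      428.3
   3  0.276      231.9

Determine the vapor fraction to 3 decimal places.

Raoult's law: Kᵢ = Pᵢˢᵃᵗ/P = Pᵢˢᵃᵗ/379.0.
  K_1 = 468.1/379.0 = 1.23509, K_2 = 428.3/379.0 = 1.13008, K_3 = 231.9/379.0 = 0.61187
Let ψ = V/F and solve Σ zᵢ(Kᵢ−1)/(1+ψ(Kᵢ−1)) = 0.
g(0) = ΣzᵢKᵢ − 1 = 0.047 and g(1) = 1 − Σzᵢ/Kᵢ = -0.049, so a root lies in (0, 1).
Newton–Raphson from ψ = 0.5:
  ψ = 0.500: g = 0.0056, g' = -0.091 → ψ = 0.561
  ψ = 0.561: g = -0.0001, g' = -0.095 → ψ = 0.560
Converged at ψ = 0.560.

ψ = 0.560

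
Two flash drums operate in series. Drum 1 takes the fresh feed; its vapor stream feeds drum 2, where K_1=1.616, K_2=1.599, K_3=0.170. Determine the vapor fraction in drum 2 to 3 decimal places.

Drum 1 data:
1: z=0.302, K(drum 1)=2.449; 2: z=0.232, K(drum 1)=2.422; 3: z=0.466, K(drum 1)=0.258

V/F (drum 2) = 0.720

Drum 1:
Rachford–Rice: g(ψ₁) = Σ zᵢ(Kᵢ−1)/(1+ψ₁(Kᵢ−1)) = 0.
g(0) = ΣzᵢKᵢ − 1 = 0.422 and g(1) = 1 − Σzᵢ/Kᵢ = -1.025, so a root lies in (0, 1).
Iterate (Newton) starting at ψ₁ = 0.5:
  ψ₁ = 0.500: g = -0.1031, g' = -1.022 → ψ₁ = 0.399
  ψ₁ = 0.399: g = -0.0035, g' = -0.963 → ψ₁ = 0.395
Converged at ψ₁ = 0.395.
Drum-1 compositions:
  1: x = 0.192, y = 0.470
  2: x = 0.148, y = 0.360
  3: x = 0.660, y = 0.170
Drum-2 feed = drum-1 vapor: z₂ = (0.4702, 0.3597, 0.1702).
Drum 2:
Rachford–Rice: g(ψ₂) = Σ zᵢ(Kᵢ−1)/(1+ψ₂(Kᵢ−1)) = 0.
Feasibility: ΣzᵢKᵢ = 1.364, Σzᵢ/Kᵢ = 1.517 — both > 1, two phases present.
Newton–Raphson from ψ₂ = 0.34:
  ψ₂ = 0.340: g = 0.2217, g' = -0.439 → ψ₂ = 0.846
  ψ₂ = 0.846: g = -0.1402, g' = -1.452 → ψ₂ = 0.749
  ψ₂ = 0.749: g = -0.0264, g' = -0.964 → ψ₂ = 0.722
  ψ₂ = 0.722: g = -0.0012, g' = -0.877 → ψ₂ = 0.720
Converged at ψ₂ = 0.720.
  1: x = 0.326, y = 0.526
  2: x = 0.251, y = 0.402
  3: x = 0.423, y = 0.072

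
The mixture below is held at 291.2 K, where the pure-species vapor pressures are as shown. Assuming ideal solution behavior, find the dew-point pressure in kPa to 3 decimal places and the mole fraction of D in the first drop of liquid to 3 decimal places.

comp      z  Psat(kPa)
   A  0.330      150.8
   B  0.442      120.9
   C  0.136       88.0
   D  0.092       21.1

At the dew point ψ → 1, so Σzᵢ/Kᵢ = 1 with Kᵢ = Pᵢˢᵃᵗ/P ⇒ 1/P = Σzᵢ/Pᵢˢᵃᵗ.
1/P = 0.330/150.8 + 0.442/120.9 + 0.136/88.0 + 0.092/21.1 = 0.011750 ⇒ P = 85.107 kPa
xᵢ = zᵢP/Pᵢˢᵃᵗ ⇒ x_D = 0.092·85.107/21.1 = 0.371

Pdew = 85.107 kPa, x_D = 0.371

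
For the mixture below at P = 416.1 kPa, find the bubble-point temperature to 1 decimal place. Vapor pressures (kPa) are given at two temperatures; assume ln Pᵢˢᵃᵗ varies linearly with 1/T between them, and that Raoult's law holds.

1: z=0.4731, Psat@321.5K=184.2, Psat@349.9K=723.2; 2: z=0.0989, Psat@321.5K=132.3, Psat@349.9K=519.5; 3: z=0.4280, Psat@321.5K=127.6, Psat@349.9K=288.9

Bubble-point temperature: ΣzᵢPᵢˢᵃᵗ(T) = P. Interpolate ln Pᵢˢᵃᵗ = aᵢ + bᵢ/T.
  T = 321.5 K: ΣzᵢPᵢˢᵃᵗ = 154.84 kPa
  T = 349.9 K: ΣzᵢPᵢˢᵃᵗ = 517.17 kPa
  T = 335.7 K: ΣzᵢPᵢˢᵃᵗ = 288.04 kPa
  T = 342.8 K: ΣzᵢPᵢˢᵃᵗ = 387.65 kPa
  T = 346.4 K: ΣzᵢPᵢˢᵃᵗ = 449.15 kPa
  T = 344.6 K: ΣzᵢPᵢˢᵃᵗ = 417.39 kPa
Interpolating between 342.8 K and 344.6 K gives T ≈ 344.5 K.

T = 344.5 K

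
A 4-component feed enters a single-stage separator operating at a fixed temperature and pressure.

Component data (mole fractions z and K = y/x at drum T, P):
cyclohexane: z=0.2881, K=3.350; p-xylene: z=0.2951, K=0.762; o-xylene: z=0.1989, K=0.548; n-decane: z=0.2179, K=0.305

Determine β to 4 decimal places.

Rachford–Rice: g(β) = Σ zᵢ(Kᵢ−1)/(1+β(Kᵢ−1)) = 0.
g(0) = ΣzᵢKᵢ − 1 = 0.3655 and g(1) = 1 − Σzᵢ/Kᵢ = -0.5507, so a root lies in (0, 1).
Iterate (Newton) starting at β = 0.5:
  β = 0.5000: g = -0.11669, g' = -0.6729 → β = 0.3266
  β = 0.3266: g = 0.00551, g' = -0.7610 → β = 0.3338
  β = 0.3338: g = 0.00003, g' = -0.7542 → β = 0.3339
Converged at β = 0.3339.

β = 0.3339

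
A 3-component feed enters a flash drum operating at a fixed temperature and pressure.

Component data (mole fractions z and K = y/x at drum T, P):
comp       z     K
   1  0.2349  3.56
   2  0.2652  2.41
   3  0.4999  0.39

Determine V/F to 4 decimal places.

Rachford–Rice: g(V/F) = Σ zᵢ(Kᵢ−1)/(1+V/F(Kᵢ−1)) = 0.
Check two-phase: ΣzᵢKᵢ = 1.6703 > 1 and Σzᵢ/Kᵢ = 1.4578 > 1, so g(0) = 0.6703 > 0 and g(1) = -0.4578 < 0.
Newton–Raphson from V/F = 0.5:
  V/F = 0.5000: g = 0.04430, g' = -0.8626 → V/F = 0.5514
  V/F = 0.5514: g = 0.00028, g' = -0.8539 → V/F = 0.5517
Converged at V/F = 0.5517.

V/F = 0.5517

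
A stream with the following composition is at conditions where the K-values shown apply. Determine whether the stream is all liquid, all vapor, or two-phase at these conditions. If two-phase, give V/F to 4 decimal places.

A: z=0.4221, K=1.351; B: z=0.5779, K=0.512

all liquid

ΣzᵢKᵢ = 0.8661; Σzᵢ/Kᵢ = 1.4411.
Since ΣzᵢKᵢ < 1 the mixture is below its bubble point — single liquid phase.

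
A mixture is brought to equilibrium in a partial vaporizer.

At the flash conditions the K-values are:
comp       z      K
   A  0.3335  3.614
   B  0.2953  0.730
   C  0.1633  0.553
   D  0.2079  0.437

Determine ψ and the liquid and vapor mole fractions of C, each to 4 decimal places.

ψ = 0.5461, x_C = 0.2160, y_C = 0.1195

Rachford–Rice: g(ψ) = Σ zᵢ(Kᵢ−1)/(1+ψ(Kᵢ−1)) = 0.
Check two-phase: ΣzᵢKᵢ = 1.6020 > 1 and Σzᵢ/Kᵢ = 1.2678 > 1, so g(0) = 0.6020 > 0 and g(1) = -0.2678 < 0.
Newton iteration, ψ⁰ = 0.5:
  ψ = 0.5000: g = 0.02879, g' = -0.6387 → ψ = 0.5451
  ψ = 0.5451: g = 0.00064, g' = -0.6114 → ψ = 0.5461
Converged at ψ = 0.5461.
Compositions from xᵢ = zᵢ/(1+ψ(Kᵢ−1)), yᵢ = Kᵢxᵢ:
  A: x = 0.1374, y = 0.4965
  B: x = 0.3464, y = 0.2529
  C: x = 0.2160, y = 0.1195
  D: x = 0.3002, y = 0.1312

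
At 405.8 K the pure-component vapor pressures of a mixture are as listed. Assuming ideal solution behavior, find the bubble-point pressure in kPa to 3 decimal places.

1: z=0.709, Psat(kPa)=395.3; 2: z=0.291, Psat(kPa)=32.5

At the bubble point ψ → 0, so ΣzᵢKᵢ = 1 with Kᵢ = Pᵢˢᵃᵗ/P ⇒ P = ΣzᵢPᵢˢᵃᵗ.
P = 0.709·395.3 + 0.291·32.5 = 289.725 kPa

Pbub = 289.725 kPa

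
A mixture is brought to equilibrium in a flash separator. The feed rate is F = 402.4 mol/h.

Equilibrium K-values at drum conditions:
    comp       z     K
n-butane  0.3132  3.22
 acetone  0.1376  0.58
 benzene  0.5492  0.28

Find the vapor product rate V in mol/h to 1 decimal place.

Material balance + equilibrium reduce to Σ zᵢ(Kᵢ−1)/(1+ψ(Kᵢ−1)) = 0.
g(0) = ΣzᵢKᵢ − 1 = 0.2421 and g(1) = 1 − Σzᵢ/Kᵢ = -1.2959, so a root lies in (0, 1).
Iterate (Newton) starting at ψ = 0.5:
  ψ = 0.5000: g = -0.36148, g' = -1.0807 → ψ = 0.1655
  ψ = 0.1655: g = -0.00256, g' = -1.2205 → ψ = 0.1634
Converged at ψ = 0.1634.
Then V = ψ·F = 0.1634·402.4 = 65.8 mol/h and L = F − V = 336.6 mol/h.

V = 65.8 mol/h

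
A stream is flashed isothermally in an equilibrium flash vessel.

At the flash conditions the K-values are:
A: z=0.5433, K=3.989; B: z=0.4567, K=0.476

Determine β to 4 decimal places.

Binary case is linear: z₁(K₁−1)(1+β(K₂−1)) + z₂(K₂−1)(1+β(K₁−1)) = 0
⇒ β = [z₁(K₁−1)+z₂(K₂−1)] / [−(K₁−1)(K₂−1)] = 1.38461/1.56624 = 0.8840

β = 0.8840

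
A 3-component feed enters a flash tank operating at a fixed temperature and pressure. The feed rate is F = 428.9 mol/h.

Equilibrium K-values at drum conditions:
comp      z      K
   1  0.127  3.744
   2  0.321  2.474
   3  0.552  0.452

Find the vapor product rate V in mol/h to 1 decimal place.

Material balance + equilibrium reduce to Σ zᵢ(Kᵢ−1)/(1+ψ(Kᵢ−1)) = 0.
Check two-phase: ΣzᵢKᵢ = 1.519 > 1 and Σzᵢ/Kᵢ = 1.385 > 1, so g(0) = 0.519 > 0 and g(1) = -0.385 < 0.
Newton iteration, ψ⁰ = 0.35:
  ψ = 0.350: g = 0.1156, g' = -0.806 → ψ = 0.493
  ψ = 0.493: g = 0.0074, g' = -0.718 → ψ = 0.504
Converged at ψ = 0.504.
Then V = ψ·F = 0.5037·428.9 = 216.0 mol/h and L = F − V = 212.9 mol/h.

V = 216.0 mol/h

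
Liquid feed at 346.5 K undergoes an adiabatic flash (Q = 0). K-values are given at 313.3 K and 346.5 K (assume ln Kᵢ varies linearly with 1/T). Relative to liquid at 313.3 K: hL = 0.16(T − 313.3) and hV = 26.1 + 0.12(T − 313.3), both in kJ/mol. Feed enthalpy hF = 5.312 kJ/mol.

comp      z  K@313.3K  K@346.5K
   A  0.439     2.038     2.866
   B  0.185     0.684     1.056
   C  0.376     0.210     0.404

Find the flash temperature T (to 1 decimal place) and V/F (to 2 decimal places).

T = 315.9 K, V/F = 0.19

Adiabatic flash: solve Rachford–Rice at each trial T, then check hF = ψ·hV(T) + (1−ψ)·hL(T).
  T = 313.3 K: K = (2.038, 0.684, 0.210), RR gives ψ = 0.144, H_out = 3.759 kJ/mol
  T = 346.5 K: K = (2.866, 1.056, 0.404), RR gives ψ = 0.671, H_out = 21.944 kJ/mol
  T = 329.9 K: K = (2.438, 0.859, 0.296), RR gives ψ = 0.406, H_out = 12.994 kJ/mol
  T = 321.6 K: K = (2.234, 0.769, 0.250), RR gives ψ = 0.280, H_out = 8.551 kJ/mol
  T = 317.5 K: K = (2.136, 0.726, 0.230), RR gives ψ = 0.215, H_out = 6.248 kJ/mol
  T = 315.4 K: K = (2.087, 0.705, 0.220), RR gives ψ = 0.180, H_out = 5.023 kJ/mol
Linear interpolation between T = 315.4 (H_out = 5.023) and T = 317.5 (H_out = 6.248) on hF = 5.312 gives T ≈ 315.9 K, at which ψ = 0.19.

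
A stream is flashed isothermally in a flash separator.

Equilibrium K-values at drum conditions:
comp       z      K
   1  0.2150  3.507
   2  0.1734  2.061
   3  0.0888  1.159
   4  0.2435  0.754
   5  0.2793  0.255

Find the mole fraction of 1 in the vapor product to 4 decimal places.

Rachford–Rice: g(β) = Σ zᵢ(Kᵢ−1)/(1+β(Kᵢ−1)) = 0.
g(0) = ΣzᵢKᵢ − 1 = 0.4691 and g(1) = 1 − Σzᵢ/Kᵢ = -0.6403, so a root lies in (0, 1).
Newton iteration, β⁰ = 0.49:
  β = 0.4900: g = -0.01980, g' = -0.7621 → β = 0.4640
Converged at β = 0.4640.
Compositions from xᵢ = zᵢ/(1+β(Kᵢ−1)), yᵢ = Kᵢxᵢ:
  1: x = 0.0994, y = 0.3486
  2: x = 0.1162, y = 0.2395
  3: x = 0.0827, y = 0.0958
  4: x = 0.2749, y = 0.2073
  5: x = 0.4268, y = 0.1088

y_1 = 0.3486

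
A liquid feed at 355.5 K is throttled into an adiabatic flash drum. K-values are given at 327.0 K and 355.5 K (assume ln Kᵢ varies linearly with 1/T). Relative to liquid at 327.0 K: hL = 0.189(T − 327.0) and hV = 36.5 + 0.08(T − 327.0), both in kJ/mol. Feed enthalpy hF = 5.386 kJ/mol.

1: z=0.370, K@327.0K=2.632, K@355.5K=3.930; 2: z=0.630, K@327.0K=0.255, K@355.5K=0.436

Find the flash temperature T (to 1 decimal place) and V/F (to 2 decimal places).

T = 329.1 K, V/F = 0.14

Adiabatic flash: solve Rachford–Rice at each trial T, then check hF = ψ·hV(T) + (1−ψ)·hL(T).
  T = 327.0 K: K = (2.632, 0.255), RR gives ψ = 0.111, H_out = 4.037 kJ/mol
  T = 355.5 K: K = (3.930, 0.436), RR gives ψ = 0.441, H_out = 20.113 kJ/mol
  T = 341.2 K: K = (3.241, 0.337), RR gives ψ = 0.277, H_out = 12.360 kJ/mol
  T = 334.1 K: K = (2.927, 0.294), RR gives ψ = 0.197, H_out = 8.385 kJ/mol
  T = 330.6 K: K = (2.779, 0.274), RR gives ψ = 0.156, H_out = 6.305 kJ/mol
  T = 328.8 K: K = (2.705, 0.265), RR gives ψ = 0.134, H_out = 5.190 kJ/mol
Linear interpolation between T = 328.8 (H_out = 5.190) and T = 330.6 (H_out = 6.305) on hF = 5.386 gives T ≈ 329.1 K, at which ψ = 0.14.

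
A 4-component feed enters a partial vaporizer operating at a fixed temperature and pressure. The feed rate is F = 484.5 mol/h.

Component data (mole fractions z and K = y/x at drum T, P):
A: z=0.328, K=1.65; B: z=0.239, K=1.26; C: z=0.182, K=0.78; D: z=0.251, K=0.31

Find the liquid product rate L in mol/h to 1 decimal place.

Let β = V/F and solve Σ zᵢ(Kᵢ−1)/(1+β(Kᵢ−1)) = 0.
Feasibility: ΣzᵢKᵢ = 1.062, Σzᵢ/Kᵢ = 1.431 — both > 1, two phases present.
Newton iteration, β⁰ = 0.55:
  β = 0.550: g = -0.1132, g' = -0.409 → β = 0.273
  β = 0.273: g = -0.0170, g' = -0.305 → β = 0.218
  β = 0.218: g = -0.0003, g' = -0.296 → β = 0.217
Converged at β = 0.217.
Then V = β·F = 0.2168·484.5 = 105.0 mol/h and L = F − V = 379.5 mol/h.

L = 379.5 mol/h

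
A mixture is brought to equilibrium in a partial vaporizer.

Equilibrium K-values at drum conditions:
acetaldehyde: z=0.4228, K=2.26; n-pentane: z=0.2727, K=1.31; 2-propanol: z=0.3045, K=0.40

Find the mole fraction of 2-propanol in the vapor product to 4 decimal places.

y_2-propanol = 0.2260

Let β = V/F and solve Σ zᵢ(Kᵢ−1)/(1+β(Kᵢ−1)) = 0.
Check two-phase: ΣzᵢKᵢ = 1.4346 > 1 and Σzᵢ/Kᵢ = 1.1565 > 1, so g(0) = 0.4346 > 0 and g(1) = -0.1565 < 0.
Iterate (Newton) starting at β = 0.31:
  β = 0.3100: g = 0.23577, g' = -0.5344 → β = 0.7512
  β = 0.7512: g = 0.00963, g' = -0.5577 → β = 0.7685
  β = 0.7685: g = -0.00009, g' = -0.5678 → β = 0.7683
Converged at β = 0.7683.
Compositions from xᵢ = zᵢ/(1+β(Kᵢ−1)), yᵢ = Kᵢxᵢ:
  acetaldehyde: x = 0.2148, y = 0.4855
  n-pentane: x = 0.2202, y = 0.2885
  2-propanol: x = 0.5649, y = 0.2260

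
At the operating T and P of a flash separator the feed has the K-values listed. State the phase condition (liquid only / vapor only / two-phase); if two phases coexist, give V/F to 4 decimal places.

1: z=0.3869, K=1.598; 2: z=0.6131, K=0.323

liquid only

ΣzᵢKᵢ = 0.8163; Σzᵢ/Kᵢ = 2.1403.
Since ΣzᵢKᵢ < 1 the mixture is below its bubble point — single liquid phase.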